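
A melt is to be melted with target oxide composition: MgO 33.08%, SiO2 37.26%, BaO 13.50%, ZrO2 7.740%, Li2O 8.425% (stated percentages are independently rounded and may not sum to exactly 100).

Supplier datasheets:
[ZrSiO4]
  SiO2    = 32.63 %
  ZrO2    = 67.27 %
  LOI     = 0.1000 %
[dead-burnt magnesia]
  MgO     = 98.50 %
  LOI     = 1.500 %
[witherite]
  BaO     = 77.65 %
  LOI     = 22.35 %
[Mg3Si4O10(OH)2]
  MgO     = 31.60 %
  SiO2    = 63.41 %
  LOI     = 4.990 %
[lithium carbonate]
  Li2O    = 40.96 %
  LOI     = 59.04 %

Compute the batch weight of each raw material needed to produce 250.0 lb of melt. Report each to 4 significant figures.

Working values are displayed rounded off to 4 significant digits alongside each step; the whole derivation carries exact precision through every step; every reported result is rounded once only; the derived quantities are re-derived starting from the weights on 250.0 lb of glass at full precision (the yield, glass mass, totals, LOI, the five compositions), as quoted within the question or the answer.
The oxide mass targets at 250.0 lb melt:
  MgO: 33.08% × 250.0 = 82.70 lb
  SiO2: 37.26% × 250.0 = 93.15 lb
  BaO: 13.50% × 250.0 = 33.75 lb
  ZrO2: 7.740% × 250.0 = 19.35 lb
  Li2O: 8.425% × 250.0 = 21.06 lb
Mass-balance tally per oxide applying the batch weights above, on the stated basis (sums match the target masses inside rounding margins):
  MgO: 41.58·0.9850 + 132.1·0.3160 = 82.70 lb (target 82.70 lb)
  SiO2: 28.76·0.3263 + 132.1·0.6341 = 93.15 lb (target 93.15 lb)
  BaO: 43.46·0.7765 = 33.75 lb (target 33.75 lb)
  ZrO2: 28.76·0.6727 = 19.35 lb (target 19.35 lb)
  Li2O: 51.42·0.4096 = 21.06 lb (target 21.06 lb)
The glass-mass cross-check: net batch after ignition = 250.0 lb (oxide target masses add up to 250.0 lb; against the stated basis, 250.0 lb — any gap is answer rounding).
Whole-batch sum: Σ batch = 297.3 lb; the LOI term Σ batch·LOI equals 47.32 lb; glass ÷ batch gives a yield of 84.09%.

Batch per 250.0 lb melt:
  ZrSiO4: 28.76 lb
  dead-burnt magnesia: 41.58 lb
  witherite: 43.46 lb
  Mg3Si4O10(OH)2: 132.1 lb
  lithium carbonate: 51.42 lb
Total batch = 297.3 lb; LOI loss = 47.32 lb; yield = 84.09%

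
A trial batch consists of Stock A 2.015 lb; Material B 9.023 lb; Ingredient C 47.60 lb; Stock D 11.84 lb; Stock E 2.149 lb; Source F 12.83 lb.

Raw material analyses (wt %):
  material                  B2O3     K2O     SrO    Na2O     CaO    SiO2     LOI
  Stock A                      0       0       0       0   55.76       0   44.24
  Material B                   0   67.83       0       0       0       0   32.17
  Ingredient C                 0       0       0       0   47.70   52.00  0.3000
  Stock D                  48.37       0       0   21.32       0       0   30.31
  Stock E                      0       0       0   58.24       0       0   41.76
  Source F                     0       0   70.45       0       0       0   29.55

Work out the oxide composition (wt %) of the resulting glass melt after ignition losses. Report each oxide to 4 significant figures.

Glass mass = 73.24 lb (batch 85.46 − LOI 12.21).
Composition: B2O3 7.819%, K2O 8.356%, SrO 12.34%, Na2O 5.155%, CaO 32.53%, SiO2 33.79%

Every computation holds exact precision through every step. In-progress results are displayed with 4-significant-digit rounding in the working — every reported result takes exactly one rounding; derived quantities, which include the six compositions, LOI, glass mass, totals, yield, are carried in full float precision, as written in the problem or the answer, using the weight values per 73.24 lb of glass.
What the batch supplies per oxide:
  B2O3: 11.84·0.4837 = 5.727 lb
  K2O: 9.023·0.6783 = 6.120 lb
  SrO: 12.83·0.7045 = 9.039 lb
  Na2O: 11.84·0.2132 + 2.149·0.5824 = 3.776 lb
  CaO: 2.015·0.5576 + 47.60·0.4770 = 23.83 lb
  SiO2: 47.60·0.5200 = 24.75 lb
LOI: 2.015·0.4424 + 9.023·0.3217 + 47.60·0.003000 + 11.84·0.3031 + 2.149·0.4176 + 12.83·0.2955 = 12.21 lb
The glass mass, total less LOI, = 85.46 − 12.21 = 73.24 lb (the oxide masses sum to this)
wt % = 100 × oxide mass / glass mass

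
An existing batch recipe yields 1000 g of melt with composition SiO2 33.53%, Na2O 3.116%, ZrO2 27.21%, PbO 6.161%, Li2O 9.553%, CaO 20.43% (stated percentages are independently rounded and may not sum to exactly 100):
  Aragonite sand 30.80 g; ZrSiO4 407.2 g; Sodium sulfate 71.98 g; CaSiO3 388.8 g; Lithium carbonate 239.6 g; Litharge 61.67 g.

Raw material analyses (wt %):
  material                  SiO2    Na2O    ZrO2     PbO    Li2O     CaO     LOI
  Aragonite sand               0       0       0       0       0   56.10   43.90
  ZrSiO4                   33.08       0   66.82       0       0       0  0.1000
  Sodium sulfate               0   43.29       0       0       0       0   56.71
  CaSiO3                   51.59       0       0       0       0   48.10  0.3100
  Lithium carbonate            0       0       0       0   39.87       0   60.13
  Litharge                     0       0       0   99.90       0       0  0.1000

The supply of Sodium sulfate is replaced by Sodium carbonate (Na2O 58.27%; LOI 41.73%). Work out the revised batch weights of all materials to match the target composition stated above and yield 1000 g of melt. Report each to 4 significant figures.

Revised batch per 1000 g melt:
  Aragonite sand: 30.80 g
  ZrSiO4: 407.2 g
  Sodium carbonate: 53.48 g
  CaSiO3: 388.8 g
  Lithium carbonate: 239.6 g
  Litharge: 61.67 g
Total batch = 1182 g; LOI loss = 181.6 g

All internal work maintains full float precision from start to finish — working values are displayed with 4-significant-digit rounding alongside each step; exactly one rounding is applied to every reported value. The derived quantities (LOI, net glass mass, six oxide percentages, the totals, yield) are computed at full precision starting from the weights at 1000 g of glass as written in either problem or answer.
Per-oxide target masses for 1000 g melt:
  SiO2: 33.53% × 1000 = 335.3 g
  Na2O: 3.116% × 1000 = 31.16 g
  ZrO2: 27.21% × 1000 = 272.1 g
  PbO: 6.161% × 1000 = 61.61 g
  Li2O: 9.553% × 1000 = 95.53 g
  CaO: 20.43% × 1000 = 204.3 g
Per-oxide balance check using the reported weights, for the quoted basis mass (sum by sum, the targets are met exact up to rounding of places):
  SiO2: 407.2·0.3308 + 388.8·0.5159 = 335.3 g (target 335.3 g)
  Na2O: 53.48·0.5827 = 31.16 g (target 31.16 g)
  ZrO2: 407.2·0.6682 = 272.1 g (target 272.1 g)
  PbO: 61.67·0.9990 = 61.61 g (target 61.61 g)
  Li2O: 239.6·0.3987 = 95.53 g (target 95.53 g)
  CaO: 30.80·0.5610 + 388.8·0.4810 = 204.3 g (target 204.3 g)
Glass mass check: Σ batch − LOI loss = 1000 g (the targets, summed, come to 1000 g; the stated basis being 1000 g — a pure rounding effect).
Whole-batch sum: Σ batch = 1182 g; loss to ignition Σ batch·LOI = 181.6 g; glass ÷ batch gives a yield of 84.63%.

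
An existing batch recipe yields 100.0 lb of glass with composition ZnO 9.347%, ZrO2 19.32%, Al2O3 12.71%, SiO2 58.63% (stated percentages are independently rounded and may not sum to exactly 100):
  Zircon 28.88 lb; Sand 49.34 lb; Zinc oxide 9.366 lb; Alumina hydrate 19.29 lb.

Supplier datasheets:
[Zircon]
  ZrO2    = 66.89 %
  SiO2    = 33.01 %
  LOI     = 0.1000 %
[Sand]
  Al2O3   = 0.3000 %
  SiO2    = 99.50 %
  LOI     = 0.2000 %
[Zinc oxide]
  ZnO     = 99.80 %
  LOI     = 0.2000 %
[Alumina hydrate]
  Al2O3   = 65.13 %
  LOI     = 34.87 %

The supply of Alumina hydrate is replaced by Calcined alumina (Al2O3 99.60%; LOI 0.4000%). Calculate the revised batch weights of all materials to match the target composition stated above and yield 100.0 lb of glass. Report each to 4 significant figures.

Revised batch per 100.0 lb glass:
  Zircon: 28.88 lb
  Sand: 49.34 lb
  Zinc oxide: 9.366 lb
  Calcined alumina: 12.61 lb
Total batch = 100.2 lb; LOI loss = 0.1967 lb

Every computation holds full precision from first step to last — in-progress results are shown, rounded to four significant digits, in the printout; a single rounding finalizes each reported number. Derived quantities, including net glass mass, the yield, the four compositions, totals, LOI, are re-derived using the weight values for 100.0 lb of glass at full precision as they appear in question or answer.
Oxide mass targets, per 100.0 lb glass:
  ZnO: 9.347% × 100.0 = 9.347 lb
  ZrO2: 19.32% × 100.0 = 19.32 lb
  Al2O3: 12.71% × 100.0 = 12.71 lb
  SiO2: 58.63% × 100.0 = 58.63 lb
Sums-versus-targets review applying the batch weights above, on the stated basis (sum by sum, the targets are met given rounding of the digits):
  ZnO: 9.366·0.9980 = 9.347 lb (target 9.347 lb)
  ZrO2: 28.88·0.6689 = 19.32 lb (target 19.32 lb)
  Al2O3: 49.34·0.003000 + 12.61·0.9960 = 12.71 lb (target 12.71 lb)
  SiO2: 28.88·0.3301 + 49.34·0.9950 = 58.63 lb (target 58.63 lb)
Auditing the glass mass value: whole batch net of LOI = 100.0 lb (the Σ of target masses is 100.0 lb; stated basis 100.0 lb — any gap is answer rounding).
Adding the batch up: Σ batch = 100.2 lb; Σ batch·LOI gives LOI loss = 0.1967 lb; yield, glass over the total, = 99.80%.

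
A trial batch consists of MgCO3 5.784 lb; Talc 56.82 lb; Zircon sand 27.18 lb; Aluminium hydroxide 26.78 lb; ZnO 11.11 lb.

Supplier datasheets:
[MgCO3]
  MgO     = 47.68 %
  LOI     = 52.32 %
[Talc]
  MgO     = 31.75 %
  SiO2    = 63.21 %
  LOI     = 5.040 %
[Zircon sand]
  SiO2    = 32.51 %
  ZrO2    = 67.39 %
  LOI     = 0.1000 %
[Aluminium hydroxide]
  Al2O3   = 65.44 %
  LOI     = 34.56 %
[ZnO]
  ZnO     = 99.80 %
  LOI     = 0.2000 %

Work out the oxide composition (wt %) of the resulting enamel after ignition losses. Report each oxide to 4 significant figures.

All arithmetic keeps full precision throughout; working values are shown rounded off to 4 significant digits in the printout — each reported result undergoes a single rounding; derived quantities are recomputed at full float precision (yield, five oxide percentages, the totals, ignition loss, net glass mass) from the batch weights per 112.5 lb of glass, as given in the problem or the answer.
Oxide masses out of the charge:
  MgO: 5.784·0.4768 + 56.82·0.3175 = 20.80 lb
  ZnO: 11.11·0.9980 = 11.09 lb
  SiO2: 56.82·0.6321 + 27.18·0.3251 = 44.75 lb
  Al2O3: 26.78·0.6544 = 17.52 lb
  ZrO2: 27.18·0.6739 = 18.32 lb
LOI: 5.784·0.5232 + 56.82·0.05040 + 27.18·0.001000 + 26.78·0.3456 + 11.11·0.002000 = 15.19 lb
batch − LOI leaves glass = 127.7 − 15.19 = 112.5 lb (the oxide masses sum to this)
oxide / glass × 100 gives the wt %

Glass mass = 112.5 lb (batch 127.7 − LOI 15.19).
Composition: MgO 18.49%, ZnO 9.858%, SiO2 39.79%, Al2O3 15.58%, ZrO2 16.28%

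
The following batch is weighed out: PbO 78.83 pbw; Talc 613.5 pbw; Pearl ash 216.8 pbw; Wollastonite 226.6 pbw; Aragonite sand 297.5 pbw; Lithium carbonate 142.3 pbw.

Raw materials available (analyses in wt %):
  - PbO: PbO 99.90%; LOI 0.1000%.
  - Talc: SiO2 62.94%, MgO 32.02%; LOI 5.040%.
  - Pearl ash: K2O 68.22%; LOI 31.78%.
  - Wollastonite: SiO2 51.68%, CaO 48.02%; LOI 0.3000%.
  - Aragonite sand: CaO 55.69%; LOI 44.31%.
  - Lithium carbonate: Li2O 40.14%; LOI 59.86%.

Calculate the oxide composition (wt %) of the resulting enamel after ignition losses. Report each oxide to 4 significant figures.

Rounding to 4 significant digits applies to each intermediate as shown; every computation maintains full precision from first step to last; every reported result is rounded a single time; derived quantities (the yield, ignition loss, the six compositions, net glass mass, the totals) are rebuilt at full precision starting from the weights on 1258 pbw of glass as quoted within either problem or answer.
Per-oxide mass from batch:
  SiO2: 613.5·0.6294 + 226.6·0.5168 = 503.2 pbw
  PbO: 78.83·0.9990 = 78.75 pbw
  CaO: 226.6·0.4802 + 297.5·0.5569 = 274.5 pbw
  K2O: 216.8·0.6822 = 147.9 pbw
  Li2O: 142.3·0.4014 = 57.12 pbw
  MgO: 613.5·0.3202 = 196.4 pbw
LOI: 78.83·0.001000 + 613.5·0.05040 + 216.8·0.3178 + 226.6·0.003000 + 297.5·0.4431 + 142.3·0.5986 = 317.6 pbw
The glass mass, total less LOI, = 1576 − 317.6 = 1258 pbw (= the summed oxide contributions)
wt % = 100 × oxide mass / glass mass

Glass mass = 1258 pbw (batch 1576 − LOI 317.6).
Composition: SiO2 40.01%, PbO 6.260%, CaO 21.82%, K2O 11.76%, Li2O 4.541%, MgO 15.62%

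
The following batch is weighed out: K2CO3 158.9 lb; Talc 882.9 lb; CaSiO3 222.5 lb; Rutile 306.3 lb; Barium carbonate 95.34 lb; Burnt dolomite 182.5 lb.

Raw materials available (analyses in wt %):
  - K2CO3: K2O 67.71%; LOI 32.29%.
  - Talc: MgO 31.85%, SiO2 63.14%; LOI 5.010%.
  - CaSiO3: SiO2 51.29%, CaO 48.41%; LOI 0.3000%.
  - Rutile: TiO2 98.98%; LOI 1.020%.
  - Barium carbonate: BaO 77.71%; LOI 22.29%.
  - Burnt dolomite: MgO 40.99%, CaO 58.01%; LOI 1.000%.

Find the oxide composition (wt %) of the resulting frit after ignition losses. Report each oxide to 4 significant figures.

Each numeric step holds full precision at all times; rounding to four significant digits extends to every intermediate as displayed — every reported figure is rounded a single time. All derived quantities (the yield, the totals, the six compositions, glass mass, ignition loss) are rebuilt at full float precision starting from the weights for 1726 lb of glass, as given in the problem or the answer.
Mass of each oxide from the mix:
  K2O: 158.9·0.6771 = 107.6 lb
  MgO: 882.9·0.3185 + 182.5·0.4099 = 356.0 lb
  SiO2: 882.9·0.6314 + 222.5·0.5129 = 671.6 lb
  CaO: 222.5·0.4841 + 182.5·0.5801 = 213.6 lb
  BaO: 95.34·0.7771 = 74.09 lb
  TiO2: 306.3·0.9898 = 303.2 lb
LOI: 158.9·0.3229 + 882.9·0.05010 + 222.5·0.003000 + 306.3·0.01020 + 95.34·0.2229 + 182.5·0.01000 = 122.4 lb
batch − LOI leaves glass = 1848 − 122.4 = 1726 lb (equal to the oxide-mass sum)
oxide / glass × 100 gives the wt %

Glass mass = 1726 lb (batch 1848 − LOI 122.4).
Composition: K2O 6.233%, MgO 20.63%, SiO2 38.91%, CaO 12.37%, BaO 4.292%, TiO2 17.56%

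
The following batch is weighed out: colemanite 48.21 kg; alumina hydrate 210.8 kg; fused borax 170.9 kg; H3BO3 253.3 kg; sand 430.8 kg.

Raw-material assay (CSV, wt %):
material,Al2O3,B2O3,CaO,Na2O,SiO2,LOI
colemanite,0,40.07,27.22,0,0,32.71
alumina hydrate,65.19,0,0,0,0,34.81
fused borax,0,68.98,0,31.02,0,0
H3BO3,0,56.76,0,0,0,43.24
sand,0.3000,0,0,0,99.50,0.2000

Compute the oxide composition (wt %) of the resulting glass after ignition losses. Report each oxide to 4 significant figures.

Glass mass = 914.5 kg (batch 1114 − LOI 199.5).
Composition: Al2O3 15.17%, B2O3 30.73%, CaO 1.435%, Na2O 5.797%, SiO2 46.87%

The working math carries full precision at all times; in-progress results are printed rounded to four significant digits at each printed step; every reported number includes exactly one rounding — all derived quantities are computed from the batch weights per 914.5 kg of glass in full float precision (LOI, the totals, net glass mass, yield, five oxide percentages), precisely as stated by either problem or answer.
Mass of each oxide from the mix:
  Al2O3: 210.8·0.6519 + 430.8·0.003000 = 138.7 kg
  B2O3: 48.21·0.4007 + 170.9·0.6898 + 253.3·0.5676 = 281.0 kg
  CaO: 48.21·0.2722 = 13.12 kg
  Na2O: 170.9·0.3102 = 53.01 kg
  SiO2: 430.8·0.9950 = 428.6 kg
LOI: 48.21·0.3271 + 210.8·0.3481 + 253.3·0.4324 + 430.8·0.002000 = 199.5 kg
Glass mass = batch − LOI = 1114 − 199.5 = 914.5 kg (= Σ oxide masses)
percent by weight: oxide/glass ×100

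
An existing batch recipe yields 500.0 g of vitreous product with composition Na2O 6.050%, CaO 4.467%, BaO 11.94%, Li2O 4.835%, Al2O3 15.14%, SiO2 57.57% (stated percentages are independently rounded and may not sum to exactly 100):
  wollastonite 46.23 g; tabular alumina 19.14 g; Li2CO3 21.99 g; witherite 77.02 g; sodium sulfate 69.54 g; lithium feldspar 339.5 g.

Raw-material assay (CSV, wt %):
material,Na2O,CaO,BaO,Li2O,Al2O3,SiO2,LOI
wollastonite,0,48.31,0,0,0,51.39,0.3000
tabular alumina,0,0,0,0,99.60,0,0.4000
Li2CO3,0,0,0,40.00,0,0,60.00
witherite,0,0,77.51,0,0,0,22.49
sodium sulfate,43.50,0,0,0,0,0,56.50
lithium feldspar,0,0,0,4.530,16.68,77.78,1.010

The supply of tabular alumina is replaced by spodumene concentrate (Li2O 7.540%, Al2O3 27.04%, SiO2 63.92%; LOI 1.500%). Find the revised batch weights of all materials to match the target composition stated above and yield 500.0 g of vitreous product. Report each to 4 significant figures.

Revised batch per 500.0 g vitreous product:
  wollastonite: 46.23 g
  spodumene concentrate: 143.0 g
  Li2CO3: 8.338 g
  witherite: 77.02 g
  sodium sulfate: 69.54 g
  lithium feldspar: 222.0 g
Total batch = 566.1 g; LOI loss = 66.14 g

In-progress results are shown (rounded to four significant digits) on the page. Every computation runs at full float precision at each step — each reported number is rounded once only. The derived quantities, including ignition loss, the yield, the totals, the six compositions, glass mass, are re-derived using the weight values for 500.0 g of glass in exact precision, as given in the problem or answer text.
The oxide mass targets at 500.0 g vitreous product:
  Na2O: 6.050% × 500.0 = 30.25 g
  CaO: 4.467% × 500.0 = 22.34 g
  BaO: 11.94% × 500.0 = 59.70 g
  Li2O: 4.835% × 500.0 = 24.18 g
  Al2O3: 15.14% × 500.0 = 75.70 g
  SiO2: 57.57% × 500.0 = 287.8 g
Balance tally, oxide-wise, using the reported weights, under the basis named above (sums match the target masses net of answer rounding effects):
  Na2O: 69.54·0.4350 = 30.25 g (target 30.25 g)
  CaO: 46.23·0.4831 = 22.33 g (target 22.34 g)
  BaO: 77.02·0.7751 = 59.70 g (target 59.70 g)
  Li2O: 143.0·0.07540 + 8.338·0.4000 + 222.0·0.04530 = 24.17 g (target 24.18 g)
  Al2O3: 143.0·0.2704 + 222.0·0.1668 = 75.70 g (target 75.70 g)
  SiO2: 46.23·0.5139 + 143.0·0.6392 + 222.0·0.7778 = 287.8 g (target 287.8 g)
The glass-mass cross-check: batch total minus LOI = 500.0 g (per-oxide target masses sum to 500.0 g; basis as stated: 500.0 g — rounding explains the deltas).
Whole-batch sum: Σ batch = 566.1 g; LOI loss = Σ batch·LOI = 66.14 g; as yield: glass ÷ batch → 88.32%.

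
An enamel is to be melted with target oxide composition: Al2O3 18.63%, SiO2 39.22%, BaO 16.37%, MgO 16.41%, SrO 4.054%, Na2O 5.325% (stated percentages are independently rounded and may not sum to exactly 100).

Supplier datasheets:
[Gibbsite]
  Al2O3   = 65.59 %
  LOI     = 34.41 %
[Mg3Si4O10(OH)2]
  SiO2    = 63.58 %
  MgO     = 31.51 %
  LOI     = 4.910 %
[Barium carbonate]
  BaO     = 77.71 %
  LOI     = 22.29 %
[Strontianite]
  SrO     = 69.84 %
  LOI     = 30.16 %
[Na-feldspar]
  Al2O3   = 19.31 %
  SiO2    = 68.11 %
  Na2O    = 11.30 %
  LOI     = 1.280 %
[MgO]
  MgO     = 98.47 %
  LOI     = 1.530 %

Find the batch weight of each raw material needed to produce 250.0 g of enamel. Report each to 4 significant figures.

Batch per 250.0 g enamel:
  Gibbsite: 36.33 g
  Mg3Si4O10(OH)2: 28.01 g
  Barium carbonate: 52.66 g
  Strontianite: 14.51 g
  Na-feldspar: 117.8 g
  MgO: 32.70 g
Total batch = 282.0 g; LOI loss = 32.00 g; yield = 88.65%

Mid-chain values are rounded to four significant figures when displayed; every computation keeps full float precision throughout. Every reported number includes exactly one rounding. The derived quantities are rebuilt at exact precision (totals, LOI, net glass mass, six oxide percentages, yield) from the weighed amounts per 250.0 g of glass as written in the question or the answer.
Per-oxide target masses for 250.0 g enamel:
  Al2O3: 18.63% × 250.0 = 46.58 g
  SiO2: 39.22% × 250.0 = 98.05 g
  BaO: 16.37% × 250.0 = 40.93 g
  MgO: 16.41% × 250.0 = 41.02 g
  SrO: 4.054% × 250.0 = 10.14 g
  Na2O: 5.325% × 250.0 = 13.31 g
A balance pass over the oxides, using the reported weights, for the quoted basis mass (target by target, the sums agree exact up to rounding of places):
  Al2O3: 36.33·0.6559 + 117.8·0.1931 = 46.58 g (target 46.58 g)
  SiO2: 28.01·0.6358 + 117.8·0.6811 = 98.04 g (target 98.05 g)
  BaO: 52.66·0.7771 = 40.92 g (target 40.93 g)
  MgO: 28.01·0.3151 + 32.70·0.9847 = 41.03 g (target 41.02 g)
  SrO: 14.51·0.6984 = 10.13 g (target 10.14 g)
  Na2O: 117.8·0.1130 = 13.31 g (target 13.31 g)
Glass-mass bookkeeping: the batch minus its LOI: 250.0 g (targets for the oxides total 250.0 g; the stated basis being 250.0 g — rounding explains the deltas).
Total batch = Σ batch = 282.0 g; ignition loss, Σ(batch × LOI) = 32.00 g; yield = glass ÷ total batch = 88.65%.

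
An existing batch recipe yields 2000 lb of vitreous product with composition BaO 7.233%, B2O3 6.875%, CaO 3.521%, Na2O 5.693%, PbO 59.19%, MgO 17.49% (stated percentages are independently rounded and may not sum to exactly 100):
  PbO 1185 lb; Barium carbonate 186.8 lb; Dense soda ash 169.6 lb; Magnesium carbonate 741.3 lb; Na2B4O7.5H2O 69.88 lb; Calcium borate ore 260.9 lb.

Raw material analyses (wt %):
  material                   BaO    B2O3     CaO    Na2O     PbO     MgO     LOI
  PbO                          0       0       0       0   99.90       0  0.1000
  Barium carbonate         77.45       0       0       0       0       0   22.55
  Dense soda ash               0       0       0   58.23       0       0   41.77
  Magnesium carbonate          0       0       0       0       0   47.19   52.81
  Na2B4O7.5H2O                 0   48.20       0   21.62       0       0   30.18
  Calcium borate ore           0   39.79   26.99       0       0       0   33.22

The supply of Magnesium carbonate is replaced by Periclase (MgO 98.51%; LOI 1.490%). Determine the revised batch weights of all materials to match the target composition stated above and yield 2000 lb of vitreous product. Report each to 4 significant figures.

Every computation maintains full float precision at every stage; mid-chain values are printed (rounded to 4 significant figures) on the page; exactly one rounding goes into each reported result; the derived quantities are re-derived in full float precision (the totals, ignition loss, six oxide percentages, the yield, net glass mass) starting from the weights on 2000 lb of glass, precisely as stated by the problem or answer text.
Oxide mass targets, per 2000 lb vitreous product:
  BaO: 7.233% × 2000 = 144.7 lb
  B2O3: 6.875% × 2000 = 137.5 lb
  CaO: 3.521% × 2000 = 70.42 lb
  Na2O: 5.693% × 2000 = 113.9 lb
  PbO: 59.19% × 2000 = 1184 lb
  MgO: 17.49% × 2000 = 349.8 lb
Balance tally, oxide-wise, from the weights as reported, versus the basis set out (sum by sum, the targets are met modulo rounding of the values):
  BaO: 186.8·0.7745 = 144.7 lb (target 144.7 lb)
  B2O3: 69.88·0.4820 + 260.9·0.3979 = 137.5 lb (target 137.5 lb)
  CaO: 260.9·0.2699 = 70.42 lb (target 70.42 lb)
  Na2O: 169.6·0.5823 + 69.88·0.2162 = 113.9 lb (target 113.9 lb)
  PbO: 1185·0.9990 = 1184 lb (target 1184 lb)
  MgO: 355.1·0.9851 = 349.8 lb (target 349.8 lb)
Mass balance on the glass: batch total minus LOI = 2000 lb (targets for the oxides total 2000 lb; against the stated basis, 2000 lb — deltas are rounding alone).
Total batch = Σ batch = 2227 lb; ignition loss, Σ(batch × LOI) = 227.2 lb; yield = glass ÷ total batch = 89.80%.

Revised batch per 2000 lb vitreous product:
  PbO: 1185 lb
  Barium carbonate: 186.8 lb
  Dense soda ash: 169.6 lb
  Periclase: 355.1 lb
  Na2B4O7.5H2O: 69.88 lb
  Calcium borate ore: 260.9 lb
Total batch = 2227 lb; LOI loss = 227.2 lb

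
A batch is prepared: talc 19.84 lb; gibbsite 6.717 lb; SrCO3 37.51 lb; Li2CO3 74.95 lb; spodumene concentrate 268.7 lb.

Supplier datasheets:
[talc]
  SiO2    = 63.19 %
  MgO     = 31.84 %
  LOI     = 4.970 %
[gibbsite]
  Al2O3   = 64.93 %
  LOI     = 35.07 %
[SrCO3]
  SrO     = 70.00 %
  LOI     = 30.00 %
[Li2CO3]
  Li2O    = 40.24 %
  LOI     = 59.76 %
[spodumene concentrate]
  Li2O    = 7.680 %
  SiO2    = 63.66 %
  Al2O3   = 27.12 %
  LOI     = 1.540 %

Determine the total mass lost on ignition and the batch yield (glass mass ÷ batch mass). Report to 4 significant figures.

LOI loss = 63.52 lb; glass = 344.2 lb; yield = 84.42%

In-progress results are printed rounded to 4 significant figures across the worked steps; the whole derivation carries full float precision from start to finish; a single rounding completes each reported number. Derived quantities are rebuilt at full float precision (LOI, yield, five oxide percentages, totals, glass mass) from the batch weights at 344.2 lb of glass as given in either problem or answer.
LOI of each material in turn:
  talc: 19.84 × 0.04970 = 0.9860 lb
  gibbsite: 6.717 × 0.3507 = 2.356 lb
  SrCO3: 37.51 × 0.3000 = 11.25 lb
  Li2CO3: 74.95 × 0.5976 = 44.79 lb
  spodumene concentrate: 268.7 × 0.01540 = 4.138 lb
Total LOI = 63.52 lb
Glass = batch − LOI = 407.7 − 63.52 = 344.2 lb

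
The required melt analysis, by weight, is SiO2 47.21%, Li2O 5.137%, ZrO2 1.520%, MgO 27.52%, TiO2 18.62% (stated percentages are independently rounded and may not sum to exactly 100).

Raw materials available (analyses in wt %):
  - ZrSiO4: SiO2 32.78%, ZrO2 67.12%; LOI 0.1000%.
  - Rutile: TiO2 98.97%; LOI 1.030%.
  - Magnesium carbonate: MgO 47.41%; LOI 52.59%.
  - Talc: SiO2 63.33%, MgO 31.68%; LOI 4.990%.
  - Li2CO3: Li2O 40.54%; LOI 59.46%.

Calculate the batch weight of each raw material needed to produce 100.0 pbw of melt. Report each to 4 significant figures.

Batch per 100.0 pbw melt:
  ZrSiO4: 2.265 pbw
  Rutile: 18.81 pbw
  Magnesium carbonate: 9.017 pbw
  Talc: 73.37 pbw
  Li2CO3: 12.67 pbw
Total batch = 116.1 pbw; LOI loss = 16.13 pbw; yield = 86.11%

All internal work carries exact precision in all steps — working values are printed rounded off to 4 significant digits in the working; each reported figure is rounded just once. Derived quantities are re-derived from the batch weights at 100.0 pbw of glass at full precision (the five compositions, the totals, ignition loss, yield, net glass mass), as given in the question or the answer.
The oxide mass targets at 100.0 pbw melt:
  SiO2: 47.21% × 100.0 = 47.21 pbw
  Li2O: 5.137% × 100.0 = 5.137 pbw
  ZrO2: 1.520% × 100.0 = 1.520 pbw
  MgO: 27.52% × 100.0 = 27.52 pbw
  TiO2: 18.62% × 100.0 = 18.62 pbw
Per-oxide balance check on the weights just shown, at the basis given (summed amounts equal target values once rounding is allowed for):
  SiO2: 2.265·0.3278 + 73.37·0.6333 = 47.21 pbw (target 47.21 pbw)
  Li2O: 12.67·0.4054 = 5.136 pbw (target 5.137 pbw)
  ZrO2: 2.265·0.6712 = 1.520 pbw (target 1.520 pbw)
  MgO: 9.017·0.4741 + 73.37·0.3168 = 27.52 pbw (target 27.52 pbw)
  TiO2: 18.81·0.9897 = 18.62 pbw (target 18.62 pbw)
Glass-mass sanity pass: batch Σ − ignition loss = 100.0 pbw (the targets, summed, come to 100.0 pbw; stated basis 100.0 pbw — a pure rounding effect).
Total batch = Σ batch = 116.1 pbw; loss to ignition Σ batch·LOI = 16.13 pbw; the yield ratio, glass ÷ batch: 86.11%.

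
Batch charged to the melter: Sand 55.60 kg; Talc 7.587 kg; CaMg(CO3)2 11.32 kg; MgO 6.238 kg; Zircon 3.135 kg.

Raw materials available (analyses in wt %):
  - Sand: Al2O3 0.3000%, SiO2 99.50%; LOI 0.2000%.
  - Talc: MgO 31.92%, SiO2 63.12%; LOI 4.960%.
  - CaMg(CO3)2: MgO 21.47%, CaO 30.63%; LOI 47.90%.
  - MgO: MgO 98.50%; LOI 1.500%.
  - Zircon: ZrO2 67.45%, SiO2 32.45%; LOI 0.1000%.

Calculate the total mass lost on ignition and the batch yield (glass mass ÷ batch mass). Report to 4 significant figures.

Working values are shown, rounded to 4 significant digits, at each printed step. Every computation carries full precision in every operation; each reported number takes exactly one rounding — all derived quantities, which include glass mass, the yield, the five compositions, totals, ignition loss, are computed at exact precision, as they appear in question or answer, starting from the weights for 77.87 kg of glass.
Ignition loss by material:
  Sand: 55.60 × 0.002000 = 0.1112 kg
  Talc: 7.587 × 0.04960 = 0.3763 kg
  CaMg(CO3)2: 11.32 × 0.4790 = 5.422 kg
  MgO: 6.238 × 0.01500 = 0.09357 kg
  Zircon: 3.135 × 0.001000 = 0.003135 kg
Total LOI = 6.007 kg
Glass = batch − LOI = 83.88 − 6.007 = 77.87 kg

LOI loss = 6.007 kg; glass = 77.87 kg; yield = 92.84%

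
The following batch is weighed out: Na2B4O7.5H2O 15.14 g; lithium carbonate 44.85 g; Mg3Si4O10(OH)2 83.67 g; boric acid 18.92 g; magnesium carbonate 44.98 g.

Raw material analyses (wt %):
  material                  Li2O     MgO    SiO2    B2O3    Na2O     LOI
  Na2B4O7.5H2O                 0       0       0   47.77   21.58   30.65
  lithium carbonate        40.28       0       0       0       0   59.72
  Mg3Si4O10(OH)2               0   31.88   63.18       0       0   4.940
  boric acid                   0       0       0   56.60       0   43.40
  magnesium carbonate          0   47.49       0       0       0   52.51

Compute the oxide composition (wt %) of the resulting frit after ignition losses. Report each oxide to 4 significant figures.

Glass mass = 140.2 g (batch 207.6 − LOI 67.39).
Composition: Li2O 12.89%, MgO 34.27%, SiO2 37.71%, B2O3 12.80%, Na2O 2.331%

Intermediates are rounded to 4 significant digits when quoted; the working math keeps full precision through every step; a single rounding finalizes every reported result; the derived quantities, which include totals, the yield, the five compositions, glass mass, LOI, are recomputed in full float precision, as set out in either problem or answer, from the weighed amounts for 140.2 g of glass.
Mass of each oxide from the mix:
  Li2O: 44.85·0.4028 = 18.07 g
  MgO: 83.67·0.3188 + 44.98·0.4749 = 48.03 g
  SiO2: 83.67·0.6318 = 52.86 g
  B2O3: 15.14·0.4777 + 18.92·0.5660 = 17.94 g
  Na2O: 15.14·0.2158 = 3.267 g
LOI: 15.14·0.3065 + 44.85·0.5972 + 83.67·0.04940 + 18.92·0.4340 + 44.98·0.5251 = 67.39 g
Glass = total batch minus LOI = 207.6 − 67.39 = 140.2 g (= Σ oxide masses)
wt %: oxide over glass, times 100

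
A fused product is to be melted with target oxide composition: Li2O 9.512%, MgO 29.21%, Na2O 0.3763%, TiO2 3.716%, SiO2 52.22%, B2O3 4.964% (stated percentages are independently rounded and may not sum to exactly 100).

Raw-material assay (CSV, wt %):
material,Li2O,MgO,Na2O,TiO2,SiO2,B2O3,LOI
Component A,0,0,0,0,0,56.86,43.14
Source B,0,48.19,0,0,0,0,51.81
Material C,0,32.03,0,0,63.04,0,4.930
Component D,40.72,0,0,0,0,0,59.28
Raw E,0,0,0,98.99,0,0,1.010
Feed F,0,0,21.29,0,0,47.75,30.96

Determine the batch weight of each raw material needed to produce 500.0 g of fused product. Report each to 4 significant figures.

All arithmetic carries full precision end to end — values along the way appear, rounded to 4 significant digits, when written out — each reported figure includes exactly one rounding. All derived quantities are rebuilt at full float precision (the six compositions, the yield, glass mass, the totals, LOI) from the weighed amounts at 500.0 g of glass, as they appear in question or answer.
The oxide mass targets at 500.0 g fused product:
  Li2O: 9.512% × 500.0 = 47.56 g
  MgO: 29.21% × 500.0 = 146.0 g
  Na2O: 0.3763% × 500.0 = 1.882 g
  TiO2: 3.716% × 500.0 = 18.58 g
  SiO2: 52.22% × 500.0 = 261.1 g
  B2O3: 4.964% × 500.0 = 24.82 g
Per-oxide balance check given the weights on record, on the stated basis (each sum matches its target mass modulo rounding of the values):
  Li2O: 116.8·0.4072 = 47.56 g (target 47.56 g)
  MgO: 27.78·0.4819 + 414.2·0.3203 = 146.1 g (target 146.0 g)
  Na2O: 8.837·0.2129 = 1.881 g (target 1.882 g)
  TiO2: 18.77·0.9899 = 18.58 g (target 18.58 g)
  SiO2: 414.2·0.6304 = 261.1 g (target 261.1 g)
  B2O3: 36.23·0.5686 + 8.837·0.4775 = 24.82 g (target 24.82 g)
Glass-mass closure: batch total minus LOI = 500.0 g (per-oxide target masses sum to 500.0 g; the stated basis being 500.0 g — any gap is answer rounding).
Batch grand total — Σ batch = 622.6 g; LOI loss = Σ batch·LOI = 122.6 g; the yield ratio, glass ÷ batch: 80.31%.

Batch per 500.0 g fused product:
  Component A: 36.23 g
  Source B: 27.78 g
  Material C: 414.2 g
  Component D: 116.8 g
  Raw E: 18.77 g
  Feed F: 8.837 g
Total batch = 622.6 g; LOI loss = 122.6 g; yield = 80.31%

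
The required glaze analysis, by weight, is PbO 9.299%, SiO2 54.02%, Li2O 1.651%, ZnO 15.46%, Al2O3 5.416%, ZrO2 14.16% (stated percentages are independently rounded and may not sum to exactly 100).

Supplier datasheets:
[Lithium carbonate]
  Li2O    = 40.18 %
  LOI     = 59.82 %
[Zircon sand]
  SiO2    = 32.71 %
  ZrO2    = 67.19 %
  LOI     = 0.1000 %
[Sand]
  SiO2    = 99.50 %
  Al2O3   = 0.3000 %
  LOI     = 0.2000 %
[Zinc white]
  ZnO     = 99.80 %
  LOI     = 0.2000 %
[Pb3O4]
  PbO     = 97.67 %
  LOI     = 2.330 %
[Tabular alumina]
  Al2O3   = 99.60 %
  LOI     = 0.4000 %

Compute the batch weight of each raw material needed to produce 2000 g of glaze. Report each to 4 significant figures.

The intermediate values are shown (rounded to 4 significant digits) between the steps; each numeric step runs at exact precision at every stage; each reported number is rounded a single time — the derived quantities (net glass mass, yield, the totals, ignition loss, the six compositions) are carried in exact precision from the batch weights per 2000 g of glass, exactly as shown in the question or the answer.
Target masses of each oxide per 2000 g glaze:
  PbO: 9.299% × 2000 = 186.0 g
  SiO2: 54.02% × 2000 = 1080 g
  Li2O: 1.651% × 2000 = 33.02 g
  ZnO: 15.46% × 2000 = 309.2 g
  Al2O3: 5.416% × 2000 = 108.3 g
  ZrO2: 14.16% × 2000 = 283.2 g
Balance tally, oxide-wise, from the weights as reported, against the basis in use (sum by sum, the targets are met once rounding is allowed for):
  PbO: 190.4·0.9767 = 186.0 g (target 186.0 g)
  SiO2: 421.5·0.3271 + 947.3·0.9950 = 1080 g (target 1080 g)
  Li2O: 82.18·0.4018 = 33.02 g (target 33.02 g)
  ZnO: 309.8·0.9980 = 309.2 g (target 309.2 g)
  Al2O3: 947.3·0.003000 + 105.9·0.9960 = 108.3 g (target 108.3 g)
  ZrO2: 421.5·0.6719 = 283.2 g (target 283.2 g)
Mass balance on the glass: batch total minus LOI = 2000 g (the Σ of target masses is 2000 g; basis as stated: 2000 g — differing by rounding only).
Batch grand total — Σ batch = 2057 g; LOI loss = Σ batch·LOI = 56.96 g; yield: glass divided by total = 97.23%.

Batch per 2000 g glaze:
  Lithium carbonate: 82.18 g
  Zircon sand: 421.5 g
  Sand: 947.3 g
  Zinc white: 309.8 g
  Pb3O4: 190.4 g
  Tabular alumina: 105.9 g
Total batch = 2057 g; LOI loss = 56.96 g; yield = 97.23%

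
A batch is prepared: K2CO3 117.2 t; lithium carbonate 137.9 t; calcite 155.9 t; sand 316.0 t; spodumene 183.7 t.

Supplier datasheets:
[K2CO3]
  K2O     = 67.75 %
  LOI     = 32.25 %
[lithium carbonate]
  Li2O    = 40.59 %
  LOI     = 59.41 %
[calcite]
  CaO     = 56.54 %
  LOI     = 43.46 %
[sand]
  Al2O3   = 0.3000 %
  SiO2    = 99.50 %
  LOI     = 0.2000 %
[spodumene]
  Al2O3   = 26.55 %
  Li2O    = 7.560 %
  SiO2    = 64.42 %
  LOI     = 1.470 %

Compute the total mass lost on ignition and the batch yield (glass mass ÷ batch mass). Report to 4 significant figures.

Every computation keeps full precision in all steps; intermediates are shown, rounded to 4 significant digits, between the steps; a single rounding produces every reported figure; all derived quantities are carried at exact precision (net glass mass, ignition loss, the yield, the totals, the five compositions) from the batch weights per 719.9 t of glass, as they appear in the problem or the answer.
LOI of each material in turn:
  K2CO3: 117.2 × 0.3225 = 37.80 t
  lithium carbonate: 137.9 × 0.5941 = 81.93 t
  calcite: 155.9 × 0.4346 = 67.75 t
  sand: 316.0 × 0.002000 = 0.6320 t
  spodumene: 183.7 × 0.01470 = 2.700 t
Total LOI = 190.8 t
Glass = batch − LOI = 910.7 − 190.8 = 719.9 t

LOI loss = 190.8 t; glass = 719.9 t; yield = 79.05%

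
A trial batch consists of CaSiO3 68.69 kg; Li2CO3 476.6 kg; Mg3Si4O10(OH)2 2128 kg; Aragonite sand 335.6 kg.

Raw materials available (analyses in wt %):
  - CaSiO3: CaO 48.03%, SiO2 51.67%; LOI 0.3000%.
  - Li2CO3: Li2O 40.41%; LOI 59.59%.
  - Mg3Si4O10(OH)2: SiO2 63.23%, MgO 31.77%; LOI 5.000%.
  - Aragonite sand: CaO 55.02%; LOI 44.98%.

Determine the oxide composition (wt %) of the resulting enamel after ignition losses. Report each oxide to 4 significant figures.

Working values are printed (rounded to 4 significant figures) when written out — every computation holds full float precision at each step. A single rounding completes each reported value. The derived quantities, including the four compositions, totals, net glass mass, the yield, ignition loss, are re-derived from the weighed amounts on 2467 kg of glass in exact precision exactly as shown in the question or the answer.
Delivered oxide masses:
  Li2O: 476.6·0.4041 = 192.6 kg
  CaO: 68.69·0.4803 + 335.6·0.5502 = 217.6 kg
  SiO2: 68.69·0.5167 + 2128·0.6323 = 1381 kg
  MgO: 2128·0.3177 = 676.1 kg
LOI: 68.69·0.003000 + 476.6·0.5959 + 2128·0.05000 + 335.6·0.4498 = 541.6 kg
Glass mass = batch − LOI = 3009 − 541.6 = 2467 kg (consistent with Σ oxide mass)
each oxide over glass, ×100, is wt %

Glass mass = 2467 kg (batch 3009 − LOI 541.6).
Composition: Li2O 7.806%, CaO 8.821%, SiO2 55.97%, MgO 27.40%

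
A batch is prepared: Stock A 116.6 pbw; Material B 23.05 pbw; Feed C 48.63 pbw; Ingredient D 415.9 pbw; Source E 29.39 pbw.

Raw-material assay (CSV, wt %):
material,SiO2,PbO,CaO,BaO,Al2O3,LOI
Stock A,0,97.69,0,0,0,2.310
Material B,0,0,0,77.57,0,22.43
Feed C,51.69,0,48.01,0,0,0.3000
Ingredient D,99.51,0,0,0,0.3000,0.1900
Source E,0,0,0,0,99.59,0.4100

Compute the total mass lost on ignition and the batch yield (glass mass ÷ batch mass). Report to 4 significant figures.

All internal work maintains exact precision from start to finish; the intermediate values appear, rounded to four significant digits, when written out; a single rounding yields each reported result — all derived quantities are carried from the batch weights per 624.6 pbw of glass in full precision (the yield, net glass mass, totals, the five compositions, ignition loss) precisely as stated by either problem or answer.
Ignition loss by material:
  Stock A: 116.6 × 0.02310 = 2.693 pbw
  Material B: 23.05 × 0.2243 = 5.170 pbw
  Feed C: 48.63 × 0.003000 = 0.1459 pbw
  Ingredient D: 415.9 × 0.001900 = 0.7902 pbw
  Source E: 29.39 × 0.004100 = 0.1205 pbw
Total LOI = 8.920 pbw
Glass = batch − LOI = 633.6 − 8.920 = 624.6 pbw

LOI loss = 8.920 pbw; glass = 624.6 pbw; yield = 98.59%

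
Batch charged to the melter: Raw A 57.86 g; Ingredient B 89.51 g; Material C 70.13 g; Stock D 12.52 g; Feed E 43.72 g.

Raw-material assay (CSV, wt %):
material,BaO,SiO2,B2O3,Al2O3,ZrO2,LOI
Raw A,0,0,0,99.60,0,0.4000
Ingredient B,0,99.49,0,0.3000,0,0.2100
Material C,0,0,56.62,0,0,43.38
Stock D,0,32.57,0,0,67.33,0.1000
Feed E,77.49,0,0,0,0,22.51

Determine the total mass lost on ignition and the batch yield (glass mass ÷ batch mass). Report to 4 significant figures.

Values along the way are displayed, with 4-significant-digit rounding, on the page — all internal work holds full float precision in every operation; every reported result receives exactly one rounding — derived quantities, including LOI, the yield, the totals, net glass mass, five oxide percentages, are re-derived from the weighed amounts at 233.0 g of glass at exact precision as set out in problem or answer.
Per-material ignition loss:
  Raw A: 57.86 × 0.004000 = 0.2314 g
  Ingredient B: 89.51 × 0.002100 = 0.1880 g
  Material C: 70.13 × 0.4338 = 30.42 g
  Stock D: 12.52 × 0.001000 = 0.01252 g
  Feed E: 43.72 × 0.2251 = 9.841 g
Total LOI = 40.70 g
Glass = batch − LOI = 273.7 − 40.70 = 233.0 g

LOI loss = 40.70 g; glass = 233.0 g; yield = 85.13%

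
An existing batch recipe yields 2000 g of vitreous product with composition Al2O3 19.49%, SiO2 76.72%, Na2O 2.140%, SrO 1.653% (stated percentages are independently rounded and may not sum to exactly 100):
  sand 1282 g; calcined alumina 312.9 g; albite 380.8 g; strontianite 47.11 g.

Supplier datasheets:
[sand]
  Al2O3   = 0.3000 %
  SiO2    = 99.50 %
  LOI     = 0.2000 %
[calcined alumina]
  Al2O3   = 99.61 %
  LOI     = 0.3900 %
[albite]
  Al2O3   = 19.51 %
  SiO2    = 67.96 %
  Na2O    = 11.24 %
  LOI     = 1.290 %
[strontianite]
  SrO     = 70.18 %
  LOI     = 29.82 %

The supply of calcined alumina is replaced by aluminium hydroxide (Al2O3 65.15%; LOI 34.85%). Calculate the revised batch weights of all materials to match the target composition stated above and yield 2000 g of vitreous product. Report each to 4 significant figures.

The working math maintains full precision at every stage — intermediates appear, rounded to 4 significant figures, as written. Every reported result is rounded only once. All derived quantities (the yield, ignition loss, totals, the four compositions, net glass mass) are carried starting from the weights on 2000 g of glass at full float precision, as they appear in the question or the answer.
Oxide mass targets, per 2000 g vitreous product:
  Al2O3: 19.49% × 2000 = 389.8 g
  SiO2: 76.72% × 2000 = 1534 g
  Na2O: 2.140% × 2000 = 42.80 g
  SrO: 1.653% × 2000 = 33.06 g
Oxide-by-oxide audit given the weights on record, on the stated basis (oxide sums agree with the targets given rounding of the digits):
  Al2O3: 1282·0.003000 + 478.4·0.6515 + 380.8·0.1951 = 389.8 g (target 389.8 g)
  SiO2: 1282·0.9950 + 380.8·0.6796 = 1534 g (target 1534 g)
  Na2O: 380.8·0.1124 = 42.80 g (target 42.80 g)
  SrO: 47.11·0.7018 = 33.06 g (target 33.06 g)
Mass balance on the glass: net batch after ignition = 2000 g (targets for the oxides total 2000 g; with the basis standing at 2000 g — any gap is answer rounding).
Adding the batch up: Σ batch = 2188 g; the LOI term Σ batch·LOI equals 188.2 g; the yield ratio, glass ÷ batch: 91.40%.

Revised batch per 2000 g vitreous product:
  sand: 1282 g
  aluminium hydroxide: 478.4 g
  albite: 380.8 g
  strontianite: 47.11 g
Total batch = 2188 g; LOI loss = 188.2 g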